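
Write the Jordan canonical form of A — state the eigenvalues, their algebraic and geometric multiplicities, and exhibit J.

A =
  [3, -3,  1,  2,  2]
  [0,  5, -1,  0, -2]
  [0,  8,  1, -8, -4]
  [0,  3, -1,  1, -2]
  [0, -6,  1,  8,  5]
J_3(3) ⊕ J_1(3) ⊕ J_1(3)

The characteristic polynomial is
  det(x·I − A) = x^5 - 15*x^4 + 90*x^3 - 270*x^2 + 405*x - 243 = (x - 3)^5

Eigenvalues and multiplicities (the geometric multiplicity of λ is n − rank(A − λI), which equals the number of Jordan blocks for λ):
  λ = 3: algebraic multiplicity = 5, geometric multiplicity = 3

Determining the block sizes for each eigenvalue:
  λ = 3: with am = 5 and gm = 3, the partition is not yet determined (e.g. several partitions of 5 into 3 parts exist). Let N = A − (3)·I. Computing rank(N^1) = 2, rank(N^2) = 1, rank(N^3) = 0; the number of blocks of size ≥ j is rank(N^{j−1}) − rank(N^j), giving [3, 1, 1]. So we have 1 block(s) of size 3, 2 block(s) of size 1 → block sizes [3, 1, 1]

Assembling the blocks gives a Jordan form
J =
  [3, 1, 0, 0, 0]
  [0, 3, 1, 0, 0]
  [0, 0, 3, 0, 0]
  [0, 0, 0, 3, 0]
  [0, 0, 0, 0, 3]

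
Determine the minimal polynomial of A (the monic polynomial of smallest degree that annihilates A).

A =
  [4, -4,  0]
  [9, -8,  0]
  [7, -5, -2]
x^3 + 6*x^2 + 12*x + 8

The characteristic polynomial is χ_A(x) = (x + 2)^3, so the eigenvalues are known. The minimal polynomial is
  m_A(x) = Π_λ (x − λ)^{k_λ}
where k_λ is the size of the *largest* Jordan block for λ (equivalently, the smallest k with (A − λI)^k v = 0 for every generalised eigenvector v of λ).

  λ = -2: largest Jordan block has size 3, contributing (x + 2)^3

So m_A(x) = (x + 2)^3 = x^3 + 6*x^2 + 12*x + 8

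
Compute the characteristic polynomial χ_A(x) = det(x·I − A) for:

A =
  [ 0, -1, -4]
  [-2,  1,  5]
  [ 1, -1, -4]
x^3 + 3*x^2 + 3*x + 1

Expanding det(x·I − A) (e.g. by cofactor expansion or by noting that A is similar to its Jordan form J, which has the same characteristic polynomial as A) gives
  χ_A(x) = x^3 + 3*x^2 + 3*x + 1
which factors as (x + 1)^3. The eigenvalues (with algebraic multiplicities) are λ = -1 with multiplicity 3.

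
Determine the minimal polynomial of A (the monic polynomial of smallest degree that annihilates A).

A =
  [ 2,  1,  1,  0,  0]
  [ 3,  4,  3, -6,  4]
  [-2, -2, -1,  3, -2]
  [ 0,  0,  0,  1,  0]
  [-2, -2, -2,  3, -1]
x^3 - 3*x^2 + 3*x - 1

The characteristic polynomial is χ_A(x) = (x - 1)^5, so the eigenvalues are known. The minimal polynomial is
  m_A(x) = Π_λ (x − λ)^{k_λ}
where k_λ is the size of the *largest* Jordan block for λ (equivalently, the smallest k with (A − λI)^k v = 0 for every generalised eigenvector v of λ).

  λ = 1: largest Jordan block has size 3, contributing (x − 1)^3

So m_A(x) = (x - 1)^3 = x^3 - 3*x^2 + 3*x - 1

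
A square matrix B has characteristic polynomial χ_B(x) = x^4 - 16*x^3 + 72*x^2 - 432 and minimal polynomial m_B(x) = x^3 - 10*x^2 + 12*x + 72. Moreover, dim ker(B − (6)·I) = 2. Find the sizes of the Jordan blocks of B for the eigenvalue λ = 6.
Block sizes for λ = 6: [2, 1]

Step 1 — from the characteristic polynomial, algebraic multiplicity of λ = 6 is 3. From dim ker(B − (6)·I) = 2, there are exactly 2 Jordan blocks for λ = 6.
Step 2 — from the minimal polynomial, the factor (x − 6)^2 tells us the largest block for λ = 6 has size 2.
Step 3 — with total size 3, 2 blocks, and largest block 2, the block sizes (in nonincreasing order) are [2, 1].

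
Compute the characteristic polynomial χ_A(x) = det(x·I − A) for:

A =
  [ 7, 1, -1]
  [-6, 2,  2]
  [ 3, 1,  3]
x^3 - 12*x^2 + 48*x - 64

Expanding det(x·I − A) (e.g. by cofactor expansion or by noting that A is similar to its Jordan form J, which has the same characteristic polynomial as A) gives
  χ_A(x) = x^3 - 12*x^2 + 48*x - 64
which factors as (x - 4)^3. The eigenvalues (with algebraic multiplicities) are λ = 4 with multiplicity 3.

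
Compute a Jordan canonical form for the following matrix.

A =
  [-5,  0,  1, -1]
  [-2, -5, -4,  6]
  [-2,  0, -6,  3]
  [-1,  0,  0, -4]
J_3(-5) ⊕ J_1(-5)

The characteristic polynomial is
  det(x·I − A) = x^4 + 20*x^3 + 150*x^2 + 500*x + 625 = (x + 5)^4

Eigenvalues and multiplicities (the geometric multiplicity of λ is n − rank(A − λI), which equals the number of Jordan blocks for λ):
  λ = -5: algebraic multiplicity = 4, geometric multiplicity = 2

Determining the block sizes for each eigenvalue:
  λ = -5: with am = 4 and gm = 2, the partition is not yet determined (e.g. several partitions of 4 into 2 parts exist). Let N = A − (-5)·I. Computing rank(N^1) = 2, rank(N^2) = 1, rank(N^3) = 0; the number of blocks of size ≥ j is rank(N^{j−1}) − rank(N^j), giving [2, 1, 1]. So we have 1 block(s) of size 3, 1 block(s) of size 1 → block sizes [3, 1]

Assembling the blocks gives a Jordan form
J =
  [-5,  1,  0,  0]
  [ 0, -5,  1,  0]
  [ 0,  0, -5,  0]
  [ 0,  0,  0, -5]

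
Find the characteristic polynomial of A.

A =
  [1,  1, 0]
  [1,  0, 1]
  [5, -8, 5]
x^3 - 6*x^2 + 12*x - 8

Expanding det(x·I − A) (e.g. by cofactor expansion or by noting that A is similar to its Jordan form J, which has the same characteristic polynomial as A) gives
  χ_A(x) = x^3 - 6*x^2 + 12*x - 8
which factors as (x - 2)^3. The eigenvalues (with algebraic multiplicities) are λ = 2 with multiplicity 3.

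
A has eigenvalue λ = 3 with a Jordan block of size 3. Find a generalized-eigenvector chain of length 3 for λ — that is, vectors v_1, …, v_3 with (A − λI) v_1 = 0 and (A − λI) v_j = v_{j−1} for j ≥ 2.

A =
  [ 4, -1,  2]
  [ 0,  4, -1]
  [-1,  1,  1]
A Jordan chain for λ = 3 of length 3:
v_1 = (-1, 1, 1)ᵀ
v_2 = (1, 0, -1)ᵀ
v_3 = (1, 0, 0)ᵀ

Let N = A − (3)·I. We want v_3 with N^3 v_3 = 0 but N^2 v_3 ≠ 0; then v_{j-1} := N · v_j for j = 3, …, 2.

Pick v_3 = (1, 0, 0)ᵀ.
Then v_2 = N · v_3 = (1, 0, -1)ᵀ.
Then v_1 = N · v_2 = (-1, 1, 1)ᵀ.

Sanity check: (A − (3)·I) v_1 = (0, 0, 0)ᵀ = 0. ✓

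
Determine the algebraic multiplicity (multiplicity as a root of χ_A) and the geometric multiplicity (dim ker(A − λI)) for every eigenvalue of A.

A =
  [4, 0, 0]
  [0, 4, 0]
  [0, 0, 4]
λ = 4: alg = 3, geom = 3

Step 1 — factor the characteristic polynomial to read off the algebraic multiplicities:
  χ_A(x) = (x - 4)^3

Step 2 — compute geometric multiplicities via the rank-nullity identity g(λ) = n − rank(A − λI):
  rank(A − (4)·I) = 0, so dim ker(A − (4)·I) = n − 0 = 3

Summary:
  λ = 4: algebraic multiplicity = 3, geometric multiplicity = 3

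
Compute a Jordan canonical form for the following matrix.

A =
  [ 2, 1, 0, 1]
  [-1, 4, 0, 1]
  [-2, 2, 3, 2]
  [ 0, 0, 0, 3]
J_2(3) ⊕ J_1(3) ⊕ J_1(3)

The characteristic polynomial is
  det(x·I − A) = x^4 - 12*x^3 + 54*x^2 - 108*x + 81 = (x - 3)^4

Eigenvalues and multiplicities (the geometric multiplicity of λ is n − rank(A − λI), which equals the number of Jordan blocks for λ):
  λ = 3: algebraic multiplicity = 4, geometric multiplicity = 3

Determining the block sizes for each eigenvalue:
  λ = 3: 3 blocks summing to 4 forces exactly one block of size 2 and the rest size 1 → block sizes [2, 1, 1]

Assembling the blocks gives a Jordan form
J =
  [3, 1, 0, 0]
  [0, 3, 0, 0]
  [0, 0, 3, 0]
  [0, 0, 0, 3]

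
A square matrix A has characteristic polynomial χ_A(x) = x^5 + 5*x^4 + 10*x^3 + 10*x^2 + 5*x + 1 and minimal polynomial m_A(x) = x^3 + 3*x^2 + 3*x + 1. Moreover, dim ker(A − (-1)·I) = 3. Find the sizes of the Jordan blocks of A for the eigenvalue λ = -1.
Block sizes for λ = -1: [3, 1, 1]

Step 1 — from the characteristic polynomial, algebraic multiplicity of λ = -1 is 5. From dim ker(A − (-1)·I) = 3, there are exactly 3 Jordan blocks for λ = -1.
Step 2 — from the minimal polynomial, the factor (x + 1)^3 tells us the largest block for λ = -1 has size 3.
Step 3 — with total size 5, 3 blocks, and largest block 3, the block sizes (in nonincreasing order) are [3, 1, 1].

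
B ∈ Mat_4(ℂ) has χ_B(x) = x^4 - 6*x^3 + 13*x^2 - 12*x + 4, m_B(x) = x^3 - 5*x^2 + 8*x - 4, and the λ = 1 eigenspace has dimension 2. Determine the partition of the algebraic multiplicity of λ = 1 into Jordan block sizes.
Block sizes for λ = 1: [1, 1]

Step 1 — from the characteristic polynomial, algebraic multiplicity of λ = 1 is 2. From dim ker(B − (1)·I) = 2, there are exactly 2 Jordan blocks for λ = 1.
Step 2 — from the minimal polynomial, the factor (x − 1) tells us the largest block for λ = 1 has size 1.
Step 3 — with total size 2, 2 blocks, and largest block 1, the block sizes (in nonincreasing order) are [1, 1].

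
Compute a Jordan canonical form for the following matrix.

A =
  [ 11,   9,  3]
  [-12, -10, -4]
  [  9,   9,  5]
J_2(2) ⊕ J_1(2)

The characteristic polynomial is
  det(x·I − A) = x^3 - 6*x^2 + 12*x - 8 = (x - 2)^3

Eigenvalues and multiplicities (the geometric multiplicity of λ is n − rank(A − λI), which equals the number of Jordan blocks for λ):
  λ = 2: algebraic multiplicity = 3, geometric multiplicity = 2

Determining the block sizes for each eigenvalue:
  λ = 2: 2 blocks summing to 3 forces exactly one block of size 2 and the rest size 1 → block sizes [2, 1]

Assembling the blocks gives a Jordan form
J =
  [2, 1, 0]
  [0, 2, 0]
  [0, 0, 2]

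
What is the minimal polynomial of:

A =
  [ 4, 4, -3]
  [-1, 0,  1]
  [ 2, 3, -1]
x^3 - 3*x^2 + 3*x - 1

The characteristic polynomial is χ_A(x) = (x - 1)^3, so the eigenvalues are known. The minimal polynomial is
  m_A(x) = Π_λ (x − λ)^{k_λ}
where k_λ is the size of the *largest* Jordan block for λ (equivalently, the smallest k with (A − λI)^k v = 0 for every generalised eigenvector v of λ).

  λ = 1: largest Jordan block has size 3, contributing (x − 1)^3

So m_A(x) = (x - 1)^3 = x^3 - 3*x^2 + 3*x - 1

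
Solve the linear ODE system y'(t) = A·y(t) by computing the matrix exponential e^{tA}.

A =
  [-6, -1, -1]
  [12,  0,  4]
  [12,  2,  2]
e^{tA} =
  [-2 + 3*exp(-2*t), -t*exp(-2*t), t*exp(-2*t) - 1 + exp(-2*t)]
  [6 - 6*exp(-2*t), 2*t*exp(-2*t) + exp(-2*t), -2*t*exp(-2*t) + 3 - 3*exp(-2*t)]
  [6 - 6*exp(-2*t), 2*t*exp(-2*t), -2*t*exp(-2*t) + 3 - 2*exp(-2*t)]

Strategy: write A = P · J · P⁻¹ where J is a Jordan canonical form, so e^{tA} = P · e^{tJ} · P⁻¹, and e^{tJ} can be computed block-by-block.

A has Jordan form
J =
  [-2,  1, 0]
  [ 0, -2, 0]
  [ 0,  0, 0]
(up to reordering of blocks).

Per-block formulas:
  For a 2×2 Jordan block J_2(-2): exp(t · J_2(-2)) = e^(-2t)·(I + t·N), where N is the 2×2 nilpotent shift.
  For a 1×1 block at λ = 0: exp(t · [0]) = [e^(0t)].

After assembling e^{tJ} and conjugating by P, we get:

e^{tA} =
  [-2 + 3*exp(-2*t), -t*exp(-2*t), t*exp(-2*t) - 1 + exp(-2*t)]
  [6 - 6*exp(-2*t), 2*t*exp(-2*t) + exp(-2*t), -2*t*exp(-2*t) + 3 - 3*exp(-2*t)]
  [6 - 6*exp(-2*t), 2*t*exp(-2*t), -2*t*exp(-2*t) + 3 - 2*exp(-2*t)]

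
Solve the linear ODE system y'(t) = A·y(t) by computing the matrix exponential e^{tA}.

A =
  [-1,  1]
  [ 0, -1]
e^{tA} =
  [exp(-t), t*exp(-t)]
  [0, exp(-t)]

Strategy: write A = P · J · P⁻¹ where J is a Jordan canonical form, so e^{tA} = P · e^{tJ} · P⁻¹, and e^{tJ} can be computed block-by-block.

A has Jordan form
J =
  [-1,  1]
  [ 0, -1]
(up to reordering of blocks).

Per-block formulas:
  For a 2×2 Jordan block J_2(-1): exp(t · J_2(-1)) = e^(-1t)·(I + t·N), where N is the 2×2 nilpotent shift.

After assembling e^{tJ} and conjugating by P, we get:

e^{tA} =
  [exp(-t), t*exp(-t)]
  [0, exp(-t)]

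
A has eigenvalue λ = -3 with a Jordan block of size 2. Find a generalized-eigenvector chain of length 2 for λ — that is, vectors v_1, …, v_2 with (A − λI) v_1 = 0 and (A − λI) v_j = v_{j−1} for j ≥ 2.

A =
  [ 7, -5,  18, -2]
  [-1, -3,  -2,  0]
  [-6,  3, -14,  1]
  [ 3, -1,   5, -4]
A Jordan chain for λ = -3 of length 2:
v_1 = (2, 0, -1, 1)ᵀ
v_2 = (2, 0, -1, 0)ᵀ

Let N = A − (-3)·I. We want v_2 with N^2 v_2 = 0 but N^1 v_2 ≠ 0; then v_{j-1} := N · v_j for j = 2, …, 2.

Pick v_2 = (2, 0, -1, 0)ᵀ.
Then v_1 = N · v_2 = (2, 0, -1, 1)ᵀ.

Sanity check: (A − (-3)·I) v_1 = (0, 0, 0, 0)ᵀ = 0. ✓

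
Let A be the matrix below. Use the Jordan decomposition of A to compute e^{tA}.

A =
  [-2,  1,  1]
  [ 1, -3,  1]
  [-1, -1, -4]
e^{tA} =
  [t^2*exp(-3*t)/2 + t*exp(-3*t) + exp(-3*t), t*exp(-3*t), t^2*exp(-3*t)/2 + t*exp(-3*t)]
  [t*exp(-3*t), exp(-3*t), t*exp(-3*t)]
  [-t^2*exp(-3*t)/2 - t*exp(-3*t), -t*exp(-3*t), -t^2*exp(-3*t)/2 - t*exp(-3*t) + exp(-3*t)]

Strategy: write A = P · J · P⁻¹ where J is a Jordan canonical form, so e^{tA} = P · e^{tJ} · P⁻¹, and e^{tJ} can be computed block-by-block.

A has Jordan form
J =
  [-3,  1,  0]
  [ 0, -3,  1]
  [ 0,  0, -3]
(up to reordering of blocks).

Per-block formulas:
  For a 3×3 Jordan block J_3(-3): exp(t · J_3(-3)) = e^(-3t)·(I + t·N + (t^2/2)·N^2), where N is the 3×3 nilpotent shift.

After assembling e^{tJ} and conjugating by P, we get:

e^{tA} =
  [t^2*exp(-3*t)/2 + t*exp(-3*t) + exp(-3*t), t*exp(-3*t), t^2*exp(-3*t)/2 + t*exp(-3*t)]
  [t*exp(-3*t), exp(-3*t), t*exp(-3*t)]
  [-t^2*exp(-3*t)/2 - t*exp(-3*t), -t*exp(-3*t), -t^2*exp(-3*t)/2 - t*exp(-3*t) + exp(-3*t)]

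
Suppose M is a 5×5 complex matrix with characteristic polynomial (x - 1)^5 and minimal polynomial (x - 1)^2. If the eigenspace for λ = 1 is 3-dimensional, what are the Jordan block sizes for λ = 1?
Block sizes for λ = 1: [2, 2, 1]

Step 1 — from the characteristic polynomial, algebraic multiplicity of λ = 1 is 5. From dim ker(M − (1)·I) = 3, there are exactly 3 Jordan blocks for λ = 1.
Step 2 — from the minimal polynomial, the factor (x − 1)^2 tells us the largest block for λ = 1 has size 2.
Step 3 — with total size 5, 3 blocks, and largest block 2, the block sizes (in nonincreasing order) are [2, 2, 1].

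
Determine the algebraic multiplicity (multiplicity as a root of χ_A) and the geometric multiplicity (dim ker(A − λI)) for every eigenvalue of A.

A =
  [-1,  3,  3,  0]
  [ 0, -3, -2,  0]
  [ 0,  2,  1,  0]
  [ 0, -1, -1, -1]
λ = -1: alg = 4, geom = 3

Step 1 — factor the characteristic polynomial to read off the algebraic multiplicities:
  χ_A(x) = (x + 1)^4

Step 2 — compute geometric multiplicities via the rank-nullity identity g(λ) = n − rank(A − λI):
  rank(A − (-1)·I) = 1, so dim ker(A − (-1)·I) = n − 1 = 3

Summary:
  λ = -1: algebraic multiplicity = 4, geometric multiplicity = 3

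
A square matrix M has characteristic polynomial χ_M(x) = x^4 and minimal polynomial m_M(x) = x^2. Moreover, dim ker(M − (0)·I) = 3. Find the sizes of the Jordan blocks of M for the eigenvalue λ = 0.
Block sizes for λ = 0: [2, 1, 1]

Step 1 — from the characteristic polynomial, algebraic multiplicity of λ = 0 is 4. From dim ker(M − (0)·I) = 3, there are exactly 3 Jordan blocks for λ = 0.
Step 2 — from the minimal polynomial, the factor (x − 0)^2 tells us the largest block for λ = 0 has size 2.
Step 3 — with total size 4, 3 blocks, and largest block 2, the block sizes (in nonincreasing order) are [2, 1, 1].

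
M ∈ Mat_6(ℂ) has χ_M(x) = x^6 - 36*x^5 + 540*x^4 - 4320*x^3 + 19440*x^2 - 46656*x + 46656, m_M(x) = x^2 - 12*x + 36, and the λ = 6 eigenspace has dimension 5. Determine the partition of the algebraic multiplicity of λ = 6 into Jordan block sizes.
Block sizes for λ = 6: [2, 1, 1, 1, 1]

Step 1 — from the characteristic polynomial, algebraic multiplicity of λ = 6 is 6. From dim ker(M − (6)·I) = 5, there are exactly 5 Jordan blocks for λ = 6.
Step 2 — from the minimal polynomial, the factor (x − 6)^2 tells us the largest block for λ = 6 has size 2.
Step 3 — with total size 6, 5 blocks, and largest block 2, the block sizes (in nonincreasing order) are [2, 1, 1, 1, 1].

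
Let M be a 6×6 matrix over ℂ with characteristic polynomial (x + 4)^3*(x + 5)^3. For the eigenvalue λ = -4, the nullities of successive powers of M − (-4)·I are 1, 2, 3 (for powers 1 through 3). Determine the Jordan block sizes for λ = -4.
Block sizes for λ = -4: [3]

From the dimensions of kernels of powers, the number of Jordan blocks of size at least j is d_j − d_{j−1} where d_j = dim ker(N^j) (with d_0 = 0). Computing the differences gives [1, 1, 1].
The number of blocks of size exactly k is (#blocks of size ≥ k) − (#blocks of size ≥ k + 1), so the partition is: 1 block(s) of size 3.
In nonincreasing order the block sizes are [3].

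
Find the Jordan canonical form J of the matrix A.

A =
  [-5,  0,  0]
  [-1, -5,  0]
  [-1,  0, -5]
J_2(-5) ⊕ J_1(-5)

The characteristic polynomial is
  det(x·I − A) = x^3 + 15*x^2 + 75*x + 125 = (x + 5)^3

Eigenvalues and multiplicities (the geometric multiplicity of λ is n − rank(A − λI), which equals the number of Jordan blocks for λ):
  λ = -5: algebraic multiplicity = 3, geometric multiplicity = 2

Determining the block sizes for each eigenvalue:
  λ = -5: 2 blocks summing to 3 forces exactly one block of size 2 and the rest size 1 → block sizes [2, 1]

Assembling the blocks gives a Jordan form
J =
  [-5,  1,  0]
  [ 0, -5,  0]
  [ 0,  0, -5]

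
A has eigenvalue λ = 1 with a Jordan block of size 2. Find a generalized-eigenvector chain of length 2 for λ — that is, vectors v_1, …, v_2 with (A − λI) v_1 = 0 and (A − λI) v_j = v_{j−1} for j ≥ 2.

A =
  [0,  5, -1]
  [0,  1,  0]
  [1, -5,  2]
A Jordan chain for λ = 1 of length 2:
v_1 = (-1, 0, 1)ᵀ
v_2 = (1, 0, 0)ᵀ

Let N = A − (1)·I. We want v_2 with N^2 v_2 = 0 but N^1 v_2 ≠ 0; then v_{j-1} := N · v_j for j = 2, …, 2.

Pick v_2 = (1, 0, 0)ᵀ.
Then v_1 = N · v_2 = (-1, 0, 1)ᵀ.

Sanity check: (A − (1)·I) v_1 = (0, 0, 0)ᵀ = 0. ✓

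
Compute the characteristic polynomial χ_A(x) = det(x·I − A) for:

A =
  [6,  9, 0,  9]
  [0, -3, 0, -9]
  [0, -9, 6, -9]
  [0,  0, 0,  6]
x^4 - 15*x^3 + 54*x^2 + 108*x - 648

Expanding det(x·I − A) (e.g. by cofactor expansion or by noting that A is similar to its Jordan form J, which has the same characteristic polynomial as A) gives
  χ_A(x) = x^4 - 15*x^3 + 54*x^2 + 108*x - 648
which factors as (x - 6)^3*(x + 3). The eigenvalues (with algebraic multiplicities) are λ = -3 with multiplicity 1, λ = 6 with multiplicity 3.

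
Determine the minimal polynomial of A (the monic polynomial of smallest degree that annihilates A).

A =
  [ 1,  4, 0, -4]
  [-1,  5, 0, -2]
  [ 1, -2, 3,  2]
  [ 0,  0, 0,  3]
x^2 - 6*x + 9

The characteristic polynomial is χ_A(x) = (x - 3)^4, so the eigenvalues are known. The minimal polynomial is
  m_A(x) = Π_λ (x − λ)^{k_λ}
where k_λ is the size of the *largest* Jordan block for λ (equivalently, the smallest k with (A − λI)^k v = 0 for every generalised eigenvector v of λ).

  λ = 3: largest Jordan block has size 2, contributing (x − 3)^2

So m_A(x) = (x - 3)^2 = x^2 - 6*x + 9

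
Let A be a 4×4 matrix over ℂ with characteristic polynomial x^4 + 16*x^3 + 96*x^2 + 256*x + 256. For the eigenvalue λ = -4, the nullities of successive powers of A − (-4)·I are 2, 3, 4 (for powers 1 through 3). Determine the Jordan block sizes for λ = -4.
Block sizes for λ = -4: [3, 1]

From the dimensions of kernels of powers, the number of Jordan blocks of size at least j is d_j − d_{j−1} where d_j = dim ker(N^j) (with d_0 = 0). Computing the differences gives [2, 1, 1].
The number of blocks of size exactly k is (#blocks of size ≥ k) − (#blocks of size ≥ k + 1), so the partition is: 1 block(s) of size 1, 1 block(s) of size 3.
In nonincreasing order the block sizes are [3, 1].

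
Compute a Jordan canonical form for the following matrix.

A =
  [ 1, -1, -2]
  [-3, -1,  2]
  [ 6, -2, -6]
J_2(-2) ⊕ J_1(-2)

The characteristic polynomial is
  det(x·I − A) = x^3 + 6*x^2 + 12*x + 8 = (x + 2)^3

Eigenvalues and multiplicities (the geometric multiplicity of λ is n − rank(A − λI), which equals the number of Jordan blocks for λ):
  λ = -2: algebraic multiplicity = 3, geometric multiplicity = 2

Determining the block sizes for each eigenvalue:
  λ = -2: 2 blocks summing to 3 forces exactly one block of size 2 and the rest size 1 → block sizes [2, 1]

Assembling the blocks gives a Jordan form
J =
  [-2,  1,  0]
  [ 0, -2,  0]
  [ 0,  0, -2]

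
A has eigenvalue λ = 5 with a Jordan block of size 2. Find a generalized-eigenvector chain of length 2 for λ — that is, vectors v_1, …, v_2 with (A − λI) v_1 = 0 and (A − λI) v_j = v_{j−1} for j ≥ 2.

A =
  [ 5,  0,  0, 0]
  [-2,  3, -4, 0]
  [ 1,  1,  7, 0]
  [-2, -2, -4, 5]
A Jordan chain for λ = 5 of length 2:
v_1 = (0, -2, 1, -2)ᵀ
v_2 = (1, 0, 0, 0)ᵀ

Let N = A − (5)·I. We want v_2 with N^2 v_2 = 0 but N^1 v_2 ≠ 0; then v_{j-1} := N · v_j for j = 2, …, 2.

Pick v_2 = (1, 0, 0, 0)ᵀ.
Then v_1 = N · v_2 = (0, -2, 1, -2)ᵀ.

Sanity check: (A − (5)·I) v_1 = (0, 0, 0, 0)ᵀ = 0. ✓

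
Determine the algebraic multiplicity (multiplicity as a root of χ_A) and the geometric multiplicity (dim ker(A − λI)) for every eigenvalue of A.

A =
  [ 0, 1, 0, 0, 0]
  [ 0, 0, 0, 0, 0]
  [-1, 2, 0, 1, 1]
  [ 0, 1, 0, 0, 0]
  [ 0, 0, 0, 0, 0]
λ = 0: alg = 5, geom = 3

Step 1 — factor the characteristic polynomial to read off the algebraic multiplicities:
  χ_A(x) = x^5

Step 2 — compute geometric multiplicities via the rank-nullity identity g(λ) = n − rank(A − λI):
  rank(A − (0)·I) = 2, so dim ker(A − (0)·I) = n − 2 = 3

Summary:
  λ = 0: algebraic multiplicity = 5, geometric multiplicity = 3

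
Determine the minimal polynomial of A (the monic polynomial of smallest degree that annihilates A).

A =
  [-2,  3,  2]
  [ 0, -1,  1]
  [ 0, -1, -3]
x^3 + 6*x^2 + 12*x + 8

The characteristic polynomial is χ_A(x) = (x + 2)^3, so the eigenvalues are known. The minimal polynomial is
  m_A(x) = Π_λ (x − λ)^{k_λ}
where k_λ is the size of the *largest* Jordan block for λ (equivalently, the smallest k with (A − λI)^k v = 0 for every generalised eigenvector v of λ).

  λ = -2: largest Jordan block has size 3, contributing (x + 2)^3

So m_A(x) = (x + 2)^3 = x^3 + 6*x^2 + 12*x + 8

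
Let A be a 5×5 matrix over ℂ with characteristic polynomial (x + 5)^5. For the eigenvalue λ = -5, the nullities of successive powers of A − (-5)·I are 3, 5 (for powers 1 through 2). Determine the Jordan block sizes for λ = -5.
Block sizes for λ = -5: [2, 2, 1]

From the dimensions of kernels of powers, the number of Jordan blocks of size at least j is d_j − d_{j−1} where d_j = dim ker(N^j) (with d_0 = 0). Computing the differences gives [3, 2].
The number of blocks of size exactly k is (#blocks of size ≥ k) − (#blocks of size ≥ k + 1), so the partition is: 1 block(s) of size 1, 2 block(s) of size 2.
In nonincreasing order the block sizes are [2, 2, 1].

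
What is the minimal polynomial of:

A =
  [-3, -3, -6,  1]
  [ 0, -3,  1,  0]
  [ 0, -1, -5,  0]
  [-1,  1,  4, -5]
x^3 + 12*x^2 + 48*x + 64

The characteristic polynomial is χ_A(x) = (x + 4)^4, so the eigenvalues are known. The minimal polynomial is
  m_A(x) = Π_λ (x − λ)^{k_λ}
where k_λ is the size of the *largest* Jordan block for λ (equivalently, the smallest k with (A − λI)^k v = 0 for every generalised eigenvector v of λ).

  λ = -4: largest Jordan block has size 3, contributing (x + 4)^3

So m_A(x) = (x + 4)^3 = x^3 + 12*x^2 + 48*x + 64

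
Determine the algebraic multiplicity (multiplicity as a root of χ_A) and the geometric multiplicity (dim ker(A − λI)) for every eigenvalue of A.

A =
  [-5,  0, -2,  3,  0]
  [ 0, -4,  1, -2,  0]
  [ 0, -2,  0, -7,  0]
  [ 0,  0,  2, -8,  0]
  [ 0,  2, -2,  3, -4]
λ = -5: alg = 1, geom = 1; λ = -4: alg = 4, geom = 2

Step 1 — factor the characteristic polynomial to read off the algebraic multiplicities:
  χ_A(x) = (x + 4)^4*(x + 5)

Step 2 — compute geometric multiplicities via the rank-nullity identity g(λ) = n − rank(A − λI):
  rank(A − (-5)·I) = 4, so dim ker(A − (-5)·I) = n − 4 = 1
  rank(A − (-4)·I) = 3, so dim ker(A − (-4)·I) = n − 3 = 2

Summary:
  λ = -5: algebraic multiplicity = 1, geometric multiplicity = 1
  λ = -4: algebraic multiplicity = 4, geometric multiplicity = 2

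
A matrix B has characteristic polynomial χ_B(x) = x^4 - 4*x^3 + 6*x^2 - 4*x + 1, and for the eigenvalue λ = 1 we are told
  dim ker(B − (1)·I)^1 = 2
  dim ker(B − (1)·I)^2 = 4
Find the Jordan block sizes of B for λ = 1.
Block sizes for λ = 1: [2, 2]

From the dimensions of kernels of powers, the number of Jordan blocks of size at least j is d_j − d_{j−1} where d_j = dim ker(N^j) (with d_0 = 0). Computing the differences gives [2, 2].
The number of blocks of size exactly k is (#blocks of size ≥ k) − (#blocks of size ≥ k + 1), so the partition is: 2 block(s) of size 2.
In nonincreasing order the block sizes are [2, 2].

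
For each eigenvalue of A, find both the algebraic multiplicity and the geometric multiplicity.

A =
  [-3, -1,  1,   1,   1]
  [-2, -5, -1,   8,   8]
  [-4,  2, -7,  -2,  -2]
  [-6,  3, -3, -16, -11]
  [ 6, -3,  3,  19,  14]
λ = -5: alg = 4, geom = 2; λ = 3: alg = 1, geom = 1

Step 1 — factor the characteristic polynomial to read off the algebraic multiplicities:
  χ_A(x) = (x - 3)*(x + 5)^4

Step 2 — compute geometric multiplicities via the rank-nullity identity g(λ) = n − rank(A − λI):
  rank(A − (-5)·I) = 3, so dim ker(A − (-5)·I) = n − 3 = 2
  rank(A − (3)·I) = 4, so dim ker(A − (3)·I) = n − 4 = 1

Summary:
  λ = -5: algebraic multiplicity = 4, geometric multiplicity = 2
  λ = 3: algebraic multiplicity = 1, geometric multiplicity = 1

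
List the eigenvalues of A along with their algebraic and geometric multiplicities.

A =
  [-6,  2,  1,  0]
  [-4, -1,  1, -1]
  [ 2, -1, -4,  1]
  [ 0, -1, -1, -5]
λ = -4: alg = 4, geom = 2

Step 1 — factor the characteristic polynomial to read off the algebraic multiplicities:
  χ_A(x) = (x + 4)^4

Step 2 — compute geometric multiplicities via the rank-nullity identity g(λ) = n − rank(A − λI):
  rank(A − (-4)·I) = 2, so dim ker(A − (-4)·I) = n − 2 = 2

Summary:
  λ = -4: algebraic multiplicity = 4, geometric multiplicity = 2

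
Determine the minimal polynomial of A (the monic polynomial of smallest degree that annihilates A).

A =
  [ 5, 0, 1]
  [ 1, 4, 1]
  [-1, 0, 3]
x^2 - 8*x + 16

The characteristic polynomial is χ_A(x) = (x - 4)^3, so the eigenvalues are known. The minimal polynomial is
  m_A(x) = Π_λ (x − λ)^{k_λ}
where k_λ is the size of the *largest* Jordan block for λ (equivalently, the smallest k with (A − λI)^k v = 0 for every generalised eigenvector v of λ).

  λ = 4: largest Jordan block has size 2, contributing (x − 4)^2

So m_A(x) = (x - 4)^2 = x^2 - 8*x + 16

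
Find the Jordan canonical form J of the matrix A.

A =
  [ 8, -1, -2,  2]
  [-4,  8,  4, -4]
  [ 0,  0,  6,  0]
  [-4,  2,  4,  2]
J_2(6) ⊕ J_1(6) ⊕ J_1(6)

The characteristic polynomial is
  det(x·I − A) = x^4 - 24*x^3 + 216*x^2 - 864*x + 1296 = (x - 6)^4

Eigenvalues and multiplicities (the geometric multiplicity of λ is n − rank(A − λI), which equals the number of Jordan blocks for λ):
  λ = 6: algebraic multiplicity = 4, geometric multiplicity = 3

Determining the block sizes for each eigenvalue:
  λ = 6: 3 blocks summing to 4 forces exactly one block of size 2 and the rest size 1 → block sizes [2, 1, 1]

Assembling the blocks gives a Jordan form
J =
  [6, 1, 0, 0]
  [0, 6, 0, 0]
  [0, 0, 6, 0]
  [0, 0, 0, 6]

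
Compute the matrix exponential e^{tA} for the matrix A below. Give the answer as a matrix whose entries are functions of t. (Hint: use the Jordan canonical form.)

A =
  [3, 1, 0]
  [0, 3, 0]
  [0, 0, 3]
e^{tA} =
  [exp(3*t), t*exp(3*t), 0]
  [0, exp(3*t), 0]
  [0, 0, exp(3*t)]

Strategy: write A = P · J · P⁻¹ where J is a Jordan canonical form, so e^{tA} = P · e^{tJ} · P⁻¹, and e^{tJ} can be computed block-by-block.

A has Jordan form
J =
  [3, 1, 0]
  [0, 3, 0]
  [0, 0, 3]
(up to reordering of blocks).

Per-block formulas:
  For a 2×2 Jordan block J_2(3): exp(t · J_2(3)) = e^(3t)·(I + t·N), where N is the 2×2 nilpotent shift.
  For a 1×1 block at λ = 3: exp(t · [3]) = [e^(3t)].

After assembling e^{tJ} and conjugating by P, we get:

e^{tA} =
  [exp(3*t), t*exp(3*t), 0]
  [0, exp(3*t), 0]
  [0, 0, exp(3*t)]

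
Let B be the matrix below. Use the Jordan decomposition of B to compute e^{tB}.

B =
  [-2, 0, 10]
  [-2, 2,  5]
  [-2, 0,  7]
e^{tB} =
  [-4*exp(3*t) + 5*exp(2*t), 0, 10*exp(3*t) - 10*exp(2*t)]
  [-2*exp(3*t) + 2*exp(2*t), exp(2*t), 5*exp(3*t) - 5*exp(2*t)]
  [-2*exp(3*t) + 2*exp(2*t), 0, 5*exp(3*t) - 4*exp(2*t)]

Strategy: write B = P · J · P⁻¹ where J is a Jordan canonical form, so e^{tB} = P · e^{tJ} · P⁻¹, and e^{tJ} can be computed block-by-block.

B has Jordan form
J =
  [2, 0, 0]
  [0, 2, 0]
  [0, 0, 3]
(up to reordering of blocks).

Per-block formulas:
  For a 1×1 block at λ = 2: exp(t · [2]) = [e^(2t)].
  For a 1×1 block at λ = 3: exp(t · [3]) = [e^(3t)].

After assembling e^{tJ} and conjugating by P, we get:

e^{tB} =
  [-4*exp(3*t) + 5*exp(2*t), 0, 10*exp(3*t) - 10*exp(2*t)]
  [-2*exp(3*t) + 2*exp(2*t), exp(2*t), 5*exp(3*t) - 5*exp(2*t)]
  [-2*exp(3*t) + 2*exp(2*t), 0, 5*exp(3*t) - 4*exp(2*t)]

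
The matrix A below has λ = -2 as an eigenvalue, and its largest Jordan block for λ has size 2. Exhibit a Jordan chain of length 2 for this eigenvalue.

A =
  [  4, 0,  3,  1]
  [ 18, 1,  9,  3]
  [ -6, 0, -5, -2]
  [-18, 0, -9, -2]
A Jordan chain for λ = -2 of length 2:
v_1 = (-1, 0, 2, 0)ᵀ
v_2 = (0, 1, 0, -1)ᵀ

Let N = A − (-2)·I. We want v_2 with N^2 v_2 = 0 but N^1 v_2 ≠ 0; then v_{j-1} := N · v_j for j = 2, …, 2.

Pick v_2 = (0, 1, 0, -1)ᵀ.
Then v_1 = N · v_2 = (-1, 0, 2, 0)ᵀ.

Sanity check: (A − (-2)·I) v_1 = (0, 0, 0, 0)ᵀ = 0. ✓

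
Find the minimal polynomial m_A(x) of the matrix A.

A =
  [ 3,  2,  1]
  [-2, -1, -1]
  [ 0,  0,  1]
x^2 - 2*x + 1

The characteristic polynomial is χ_A(x) = (x - 1)^3, so the eigenvalues are known. The minimal polynomial is
  m_A(x) = Π_λ (x − λ)^{k_λ}
where k_λ is the size of the *largest* Jordan block for λ (equivalently, the smallest k with (A − λI)^k v = 0 for every generalised eigenvector v of λ).

  λ = 1: largest Jordan block has size 2, contributing (x − 1)^2

So m_A(x) = (x - 1)^2 = x^2 - 2*x + 1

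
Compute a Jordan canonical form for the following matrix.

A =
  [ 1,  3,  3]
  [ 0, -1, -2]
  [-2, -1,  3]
J_3(1)

The characteristic polynomial is
  det(x·I − A) = x^3 - 3*x^2 + 3*x - 1 = (x - 1)^3

Eigenvalues and multiplicities (the geometric multiplicity of λ is n − rank(A − λI), which equals the number of Jordan blocks for λ):
  λ = 1: algebraic multiplicity = 3, geometric multiplicity = 1

Determining the block sizes for each eigenvalue:
  λ = 1: one block (gm = 1), so the single block has size am = 3 → block sizes [3]

Assembling the blocks gives a Jordan form
J =
  [1, 1, 0]
  [0, 1, 1]
  [0, 0, 1]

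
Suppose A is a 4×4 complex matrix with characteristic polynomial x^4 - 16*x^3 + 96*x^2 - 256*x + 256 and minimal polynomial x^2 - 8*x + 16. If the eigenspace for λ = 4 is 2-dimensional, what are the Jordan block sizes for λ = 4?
Block sizes for λ = 4: [2, 2]

Step 1 — from the characteristic polynomial, algebraic multiplicity of λ = 4 is 4. From dim ker(A − (4)·I) = 2, there are exactly 2 Jordan blocks for λ = 4.
Step 2 — from the minimal polynomial, the factor (x − 4)^2 tells us the largest block for λ = 4 has size 2.
Step 3 — with total size 4, 2 blocks, and largest block 2, the block sizes (in nonincreasing order) are [2, 2].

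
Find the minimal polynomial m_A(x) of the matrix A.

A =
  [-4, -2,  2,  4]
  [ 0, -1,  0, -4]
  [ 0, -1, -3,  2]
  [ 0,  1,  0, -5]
x^3 + 10*x^2 + 33*x + 36

The characteristic polynomial is χ_A(x) = (x + 3)^3*(x + 4), so the eigenvalues are known. The minimal polynomial is
  m_A(x) = Π_λ (x − λ)^{k_λ}
where k_λ is the size of the *largest* Jordan block for λ (equivalently, the smallest k with (A − λI)^k v = 0 for every generalised eigenvector v of λ).

  λ = -4: largest Jordan block has size 1, contributing (x + 4)
  λ = -3: largest Jordan block has size 2, contributing (x + 3)^2

So m_A(x) = (x + 3)^2*(x + 4) = x^3 + 10*x^2 + 33*x + 36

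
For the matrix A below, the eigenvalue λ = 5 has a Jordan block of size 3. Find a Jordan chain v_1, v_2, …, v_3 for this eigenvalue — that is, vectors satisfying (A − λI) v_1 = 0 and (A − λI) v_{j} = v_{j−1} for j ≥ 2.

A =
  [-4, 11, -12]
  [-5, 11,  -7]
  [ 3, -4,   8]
A Jordan chain for λ = 5 of length 3:
v_1 = (-10, -6, 2)ᵀ
v_2 = (-9, -5, 3)ᵀ
v_3 = (1, 0, 0)ᵀ

Let N = A − (5)·I. We want v_3 with N^3 v_3 = 0 but N^2 v_3 ≠ 0; then v_{j-1} := N · v_j for j = 3, …, 2.

Pick v_3 = (1, 0, 0)ᵀ.
Then v_2 = N · v_3 = (-9, -5, 3)ᵀ.
Then v_1 = N · v_2 = (-10, -6, 2)ᵀ.

Sanity check: (A − (5)·I) v_1 = (0, 0, 0)ᵀ = 0. ✓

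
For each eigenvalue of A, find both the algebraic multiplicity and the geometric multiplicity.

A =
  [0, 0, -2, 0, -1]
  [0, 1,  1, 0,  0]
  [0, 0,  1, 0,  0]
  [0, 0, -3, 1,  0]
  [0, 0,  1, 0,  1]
λ = 0: alg = 1, geom = 1; λ = 1: alg = 4, geom = 3

Step 1 — factor the characteristic polynomial to read off the algebraic multiplicities:
  χ_A(x) = x*(x - 1)^4

Step 2 — compute geometric multiplicities via the rank-nullity identity g(λ) = n − rank(A − λI):
  rank(A − (0)·I) = 4, so dim ker(A − (0)·I) = n − 4 = 1
  rank(A − (1)·I) = 2, so dim ker(A − (1)·I) = n − 2 = 3

Summary:
  λ = 0: algebraic multiplicity = 1, geometric multiplicity = 1
  λ = 1: algebraic multiplicity = 4, geometric multiplicity = 3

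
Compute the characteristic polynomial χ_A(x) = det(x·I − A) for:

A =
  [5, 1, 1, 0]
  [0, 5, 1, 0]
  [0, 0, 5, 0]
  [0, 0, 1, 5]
x^4 - 20*x^3 + 150*x^2 - 500*x + 625

Expanding det(x·I − A) (e.g. by cofactor expansion or by noting that A is similar to its Jordan form J, which has the same characteristic polynomial as A) gives
  χ_A(x) = x^4 - 20*x^3 + 150*x^2 - 500*x + 625
which factors as (x - 5)^4. The eigenvalues (with algebraic multiplicities) are λ = 5 with multiplicity 4.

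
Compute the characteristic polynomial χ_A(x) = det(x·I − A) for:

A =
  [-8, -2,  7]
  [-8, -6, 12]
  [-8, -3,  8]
x^3 + 6*x^2 + 12*x + 8

Expanding det(x·I − A) (e.g. by cofactor expansion or by noting that A is similar to its Jordan form J, which has the same characteristic polynomial as A) gives
  χ_A(x) = x^3 + 6*x^2 + 12*x + 8
which factors as (x + 2)^3. The eigenvalues (with algebraic multiplicities) are λ = -2 with multiplicity 3.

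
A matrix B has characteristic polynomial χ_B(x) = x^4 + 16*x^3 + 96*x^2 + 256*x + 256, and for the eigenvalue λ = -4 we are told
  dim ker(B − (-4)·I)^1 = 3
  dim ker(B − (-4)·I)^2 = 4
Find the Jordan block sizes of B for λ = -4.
Block sizes for λ = -4: [2, 1, 1]

From the dimensions of kernels of powers, the number of Jordan blocks of size at least j is d_j − d_{j−1} where d_j = dim ker(N^j) (with d_0 = 0). Computing the differences gives [3, 1].
The number of blocks of size exactly k is (#blocks of size ≥ k) − (#blocks of size ≥ k + 1), so the partition is: 2 block(s) of size 1, 1 block(s) of size 2.
In nonincreasing order the block sizes are [2, 1, 1].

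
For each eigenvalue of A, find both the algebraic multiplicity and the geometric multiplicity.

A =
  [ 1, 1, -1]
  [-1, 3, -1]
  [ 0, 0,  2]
λ = 2: alg = 3, geom = 2

Step 1 — factor the characteristic polynomial to read off the algebraic multiplicities:
  χ_A(x) = (x - 2)^3

Step 2 — compute geometric multiplicities via the rank-nullity identity g(λ) = n − rank(A − λI):
  rank(A − (2)·I) = 1, so dim ker(A − (2)·I) = n − 1 = 2

Summary:
  λ = 2: algebraic multiplicity = 3, geometric multiplicity = 2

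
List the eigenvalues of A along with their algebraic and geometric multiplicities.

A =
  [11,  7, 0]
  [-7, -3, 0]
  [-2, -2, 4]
λ = 4: alg = 3, geom = 2

Step 1 — factor the characteristic polynomial to read off the algebraic multiplicities:
  χ_A(x) = (x - 4)^3

Step 2 — compute geometric multiplicities via the rank-nullity identity g(λ) = n − rank(A − λI):
  rank(A − (4)·I) = 1, so dim ker(A − (4)·I) = n − 1 = 2

Summary:
  λ = 4: algebraic multiplicity = 3, geometric multiplicity = 2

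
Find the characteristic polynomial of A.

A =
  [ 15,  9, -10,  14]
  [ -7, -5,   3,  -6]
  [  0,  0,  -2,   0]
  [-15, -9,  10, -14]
x^4 + 6*x^3 + 12*x^2 + 8*x

Expanding det(x·I − A) (e.g. by cofactor expansion or by noting that A is similar to its Jordan form J, which has the same characteristic polynomial as A) gives
  χ_A(x) = x^4 + 6*x^3 + 12*x^2 + 8*x
which factors as x*(x + 2)^3. The eigenvalues (with algebraic multiplicities) are λ = -2 with multiplicity 3, λ = 0 with multiplicity 1.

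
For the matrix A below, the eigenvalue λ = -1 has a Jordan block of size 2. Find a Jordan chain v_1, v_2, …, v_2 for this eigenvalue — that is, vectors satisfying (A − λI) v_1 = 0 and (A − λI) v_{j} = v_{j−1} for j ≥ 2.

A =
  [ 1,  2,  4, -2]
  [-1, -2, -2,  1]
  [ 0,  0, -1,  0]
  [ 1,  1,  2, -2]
A Jordan chain for λ = -1 of length 2:
v_1 = (2, -1, 0, 1)ᵀ
v_2 = (1, 0, 0, 0)ᵀ

Let N = A − (-1)·I. We want v_2 with N^2 v_2 = 0 but N^1 v_2 ≠ 0; then v_{j-1} := N · v_j for j = 2, …, 2.

Pick v_2 = (1, 0, 0, 0)ᵀ.
Then v_1 = N · v_2 = (2, -1, 0, 1)ᵀ.

Sanity check: (A − (-1)·I) v_1 = (0, 0, 0, 0)ᵀ = 0. ✓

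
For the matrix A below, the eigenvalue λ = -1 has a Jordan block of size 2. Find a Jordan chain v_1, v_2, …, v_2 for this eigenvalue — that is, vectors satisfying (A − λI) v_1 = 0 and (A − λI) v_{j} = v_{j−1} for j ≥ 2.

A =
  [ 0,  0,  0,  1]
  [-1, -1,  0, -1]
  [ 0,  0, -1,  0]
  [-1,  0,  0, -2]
A Jordan chain for λ = -1 of length 2:
v_1 = (1, -1, 0, -1)ᵀ
v_2 = (1, 0, 0, 0)ᵀ

Let N = A − (-1)·I. We want v_2 with N^2 v_2 = 0 but N^1 v_2 ≠ 0; then v_{j-1} := N · v_j for j = 2, …, 2.

Pick v_2 = (1, 0, 0, 0)ᵀ.
Then v_1 = N · v_2 = (1, -1, 0, -1)ᵀ.

Sanity check: (A − (-1)·I) v_1 = (0, 0, 0, 0)ᵀ = 0. ✓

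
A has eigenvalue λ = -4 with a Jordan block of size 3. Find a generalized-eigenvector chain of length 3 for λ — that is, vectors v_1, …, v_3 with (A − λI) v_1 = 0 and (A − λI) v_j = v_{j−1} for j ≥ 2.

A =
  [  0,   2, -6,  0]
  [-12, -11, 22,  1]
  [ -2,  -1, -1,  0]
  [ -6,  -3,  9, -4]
A Jordan chain for λ = -4 of length 3:
v_1 = (4, -14, -2, -6)ᵀ
v_2 = (4, -12, -2, -6)ᵀ
v_3 = (1, 0, 0, 0)ᵀ

Let N = A − (-4)·I. We want v_3 with N^3 v_3 = 0 but N^2 v_3 ≠ 0; then v_{j-1} := N · v_j for j = 3, …, 2.

Pick v_3 = (1, 0, 0, 0)ᵀ.
Then v_2 = N · v_3 = (4, -12, -2, -6)ᵀ.
Then v_1 = N · v_2 = (4, -14, -2, -6)ᵀ.

Sanity check: (A − (-4)·I) v_1 = (0, 0, 0, 0)ᵀ = 0. ✓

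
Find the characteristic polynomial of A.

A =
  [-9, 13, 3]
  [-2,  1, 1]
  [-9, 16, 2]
x^3 + 6*x^2 + 12*x + 8

Expanding det(x·I − A) (e.g. by cofactor expansion or by noting that A is similar to its Jordan form J, which has the same characteristic polynomial as A) gives
  χ_A(x) = x^3 + 6*x^2 + 12*x + 8
which factors as (x + 2)^3. The eigenvalues (with algebraic multiplicities) are λ = -2 with multiplicity 3.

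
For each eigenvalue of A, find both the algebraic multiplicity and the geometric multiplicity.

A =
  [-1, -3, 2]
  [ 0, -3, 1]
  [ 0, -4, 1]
λ = -1: alg = 3, geom = 1

Step 1 — factor the characteristic polynomial to read off the algebraic multiplicities:
  χ_A(x) = (x + 1)^3

Step 2 — compute geometric multiplicities via the rank-nullity identity g(λ) = n − rank(A − λI):
  rank(A − (-1)·I) = 2, so dim ker(A − (-1)·I) = n − 2 = 1

Summary:
  λ = -1: algebraic multiplicity = 3, geometric multiplicity = 1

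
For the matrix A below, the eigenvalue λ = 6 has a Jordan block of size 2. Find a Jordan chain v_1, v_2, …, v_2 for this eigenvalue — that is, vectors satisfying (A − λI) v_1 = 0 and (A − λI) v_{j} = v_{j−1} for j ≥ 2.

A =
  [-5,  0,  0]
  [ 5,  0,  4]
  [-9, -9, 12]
A Jordan chain for λ = 6 of length 2:
v_1 = (0, -6, -9)ᵀ
v_2 = (0, 1, 0)ᵀ

Let N = A − (6)·I. We want v_2 with N^2 v_2 = 0 but N^1 v_2 ≠ 0; then v_{j-1} := N · v_j for j = 2, …, 2.

Pick v_2 = (0, 1, 0)ᵀ.
Then v_1 = N · v_2 = (0, -6, -9)ᵀ.

Sanity check: (A − (6)·I) v_1 = (0, 0, 0)ᵀ = 0. ✓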